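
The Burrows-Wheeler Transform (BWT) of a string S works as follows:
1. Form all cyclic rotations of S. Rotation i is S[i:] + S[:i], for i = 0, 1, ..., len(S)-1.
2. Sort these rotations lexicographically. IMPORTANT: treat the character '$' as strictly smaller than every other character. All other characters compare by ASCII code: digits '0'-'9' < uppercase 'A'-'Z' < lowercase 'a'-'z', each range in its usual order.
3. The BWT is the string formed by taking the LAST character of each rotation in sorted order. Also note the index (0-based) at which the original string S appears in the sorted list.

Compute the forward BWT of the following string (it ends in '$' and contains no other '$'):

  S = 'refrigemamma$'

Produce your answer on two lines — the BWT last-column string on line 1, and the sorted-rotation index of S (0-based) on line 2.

Answer: ammrgeirmea$f
11

Derivation:
All 13 rotations (rotation i = S[i:]+S[:i]):
  rot[0] = refrigemamma$
  rot[1] = efrigemamma$r
  rot[2] = frigemamma$re
  rot[3] = rigemamma$ref
  rot[4] = igemamma$refr
  rot[5] = gemamma$refri
  rot[6] = emamma$refrig
  rot[7] = mamma$refrige
  rot[8] = amma$refrigem
  rot[9] = mma$refrigema
  rot[10] = ma$refrigemam
  rot[11] = a$refrigemamm
  rot[12] = $refrigemamma
Sorted (with $ < everything):
  sorted[0] = $refrigemamma  (last char: 'a')
  sorted[1] = a$refrigemamm  (last char: 'm')
  sorted[2] = amma$refrigem  (last char: 'm')
  sorted[3] = efrigemamma$r  (last char: 'r')
  sorted[4] = emamma$refrig  (last char: 'g')
  sorted[5] = frigemamma$re  (last char: 'e')
  sorted[6] = gemamma$refri  (last char: 'i')
  sorted[7] = igemamma$refr  (last char: 'r')
  sorted[8] = ma$refrigemam  (last char: 'm')
  sorted[9] = mamma$refrige  (last char: 'e')
  sorted[10] = mma$refrigema  (last char: 'a')
  sorted[11] = refrigemamma$  (last char: '$')
  sorted[12] = rigemamma$ref  (last char: 'f')
Last column: ammrgeirmea$f
Original string S is at sorted index 11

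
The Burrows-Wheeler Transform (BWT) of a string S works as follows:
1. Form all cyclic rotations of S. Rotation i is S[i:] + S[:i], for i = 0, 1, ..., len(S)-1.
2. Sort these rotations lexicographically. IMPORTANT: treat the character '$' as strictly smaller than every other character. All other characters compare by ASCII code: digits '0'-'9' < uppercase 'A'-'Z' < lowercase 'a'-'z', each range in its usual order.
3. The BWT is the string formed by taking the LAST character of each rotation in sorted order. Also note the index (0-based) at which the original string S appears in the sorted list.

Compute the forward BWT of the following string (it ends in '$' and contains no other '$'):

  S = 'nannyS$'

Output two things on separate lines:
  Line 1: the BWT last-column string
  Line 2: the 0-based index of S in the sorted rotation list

Answer: Syn$ann
3

Derivation:
All 7 rotations (rotation i = S[i:]+S[:i]):
  rot[0] = nannyS$
  rot[1] = annyS$n
  rot[2] = nnyS$na
  rot[3] = nyS$nan
  rot[4] = yS$nann
  rot[5] = S$nanny
  rot[6] = $nannyS
Sorted (with $ < everything):
  sorted[0] = $nannyS  (last char: 'S')
  sorted[1] = S$nanny  (last char: 'y')
  sorted[2] = annyS$n  (last char: 'n')
  sorted[3] = nannyS$  (last char: '$')
  sorted[4] = nnyS$na  (last char: 'a')
  sorted[5] = nyS$nan  (last char: 'n')
  sorted[6] = yS$nann  (last char: 'n')
Last column: Syn$ann
Original string S is at sorted index 3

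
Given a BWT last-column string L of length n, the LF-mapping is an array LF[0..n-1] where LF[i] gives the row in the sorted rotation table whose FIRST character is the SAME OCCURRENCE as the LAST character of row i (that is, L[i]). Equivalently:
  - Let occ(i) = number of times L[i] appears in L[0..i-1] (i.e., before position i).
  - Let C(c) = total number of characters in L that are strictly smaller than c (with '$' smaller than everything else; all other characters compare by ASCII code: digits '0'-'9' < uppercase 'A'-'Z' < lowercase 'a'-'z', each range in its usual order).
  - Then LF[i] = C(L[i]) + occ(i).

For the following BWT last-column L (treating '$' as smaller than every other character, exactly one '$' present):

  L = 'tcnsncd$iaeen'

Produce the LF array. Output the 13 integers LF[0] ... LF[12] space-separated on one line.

Char counts: '$':1, 'a':1, 'c':2, 'd':1, 'e':2, 'i':1, 'n':3, 's':1, 't':1
C (first-col start): C('$')=0, C('a')=1, C('c')=2, C('d')=4, C('e')=5, C('i')=7, C('n')=8, C('s')=11, C('t')=12
L[0]='t': occ=0, LF[0]=C('t')+0=12+0=12
L[1]='c': occ=0, LF[1]=C('c')+0=2+0=2
L[2]='n': occ=0, LF[2]=C('n')+0=8+0=8
L[3]='s': occ=0, LF[3]=C('s')+0=11+0=11
L[4]='n': occ=1, LF[4]=C('n')+1=8+1=9
L[5]='c': occ=1, LF[5]=C('c')+1=2+1=3
L[6]='d': occ=0, LF[6]=C('d')+0=4+0=4
L[7]='$': occ=0, LF[7]=C('$')+0=0+0=0
L[8]='i': occ=0, LF[8]=C('i')+0=7+0=7
L[9]='a': occ=0, LF[9]=C('a')+0=1+0=1
L[10]='e': occ=0, LF[10]=C('e')+0=5+0=5
L[11]='e': occ=1, LF[11]=C('e')+1=5+1=6
L[12]='n': occ=2, LF[12]=C('n')+2=8+2=10

Answer: 12 2 8 11 9 3 4 0 7 1 5 6 10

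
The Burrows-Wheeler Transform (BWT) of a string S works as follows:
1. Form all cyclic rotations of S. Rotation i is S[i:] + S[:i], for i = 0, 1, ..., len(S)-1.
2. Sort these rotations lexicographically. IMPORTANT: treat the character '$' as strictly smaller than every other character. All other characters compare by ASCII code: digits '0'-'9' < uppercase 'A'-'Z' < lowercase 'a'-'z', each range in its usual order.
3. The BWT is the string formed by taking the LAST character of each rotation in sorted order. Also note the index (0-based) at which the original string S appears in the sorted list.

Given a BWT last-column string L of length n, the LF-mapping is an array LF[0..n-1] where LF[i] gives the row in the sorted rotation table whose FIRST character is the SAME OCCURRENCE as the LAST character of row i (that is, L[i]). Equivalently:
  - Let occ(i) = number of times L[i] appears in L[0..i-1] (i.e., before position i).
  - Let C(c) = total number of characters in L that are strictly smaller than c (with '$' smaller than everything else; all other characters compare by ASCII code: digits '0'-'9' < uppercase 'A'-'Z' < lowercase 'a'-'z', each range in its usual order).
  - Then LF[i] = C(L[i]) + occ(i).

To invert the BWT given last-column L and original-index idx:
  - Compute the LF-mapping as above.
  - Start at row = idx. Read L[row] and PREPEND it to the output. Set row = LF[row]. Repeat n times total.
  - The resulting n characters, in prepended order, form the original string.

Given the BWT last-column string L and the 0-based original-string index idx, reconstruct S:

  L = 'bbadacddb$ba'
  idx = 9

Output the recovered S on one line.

LF mapping: 4 5 1 9 2 8 10 11 6 0 7 3
Walk LF starting at row 9, prepending L[row]:
  step 1: row=9, L[9]='$', prepend. Next row=LF[9]=0
  step 2: row=0, L[0]='b', prepend. Next row=LF[0]=4
  step 3: row=4, L[4]='a', prepend. Next row=LF[4]=2
  step 4: row=2, L[2]='a', prepend. Next row=LF[2]=1
  step 5: row=1, L[1]='b', prepend. Next row=LF[1]=5
  step 6: row=5, L[5]='c', prepend. Next row=LF[5]=8
  step 7: row=8, L[8]='b', prepend. Next row=LF[8]=6
  step 8: row=6, L[6]='d', prepend. Next row=LF[6]=10
  step 9: row=10, L[10]='b', prepend. Next row=LF[10]=7
  step 10: row=7, L[7]='d', prepend. Next row=LF[7]=11
  step 11: row=11, L[11]='a', prepend. Next row=LF[11]=3
  step 12: row=3, L[3]='d', prepend. Next row=LF[3]=9
Reversed output: dadbdbcbaab$

Answer: dadbdbcbaab$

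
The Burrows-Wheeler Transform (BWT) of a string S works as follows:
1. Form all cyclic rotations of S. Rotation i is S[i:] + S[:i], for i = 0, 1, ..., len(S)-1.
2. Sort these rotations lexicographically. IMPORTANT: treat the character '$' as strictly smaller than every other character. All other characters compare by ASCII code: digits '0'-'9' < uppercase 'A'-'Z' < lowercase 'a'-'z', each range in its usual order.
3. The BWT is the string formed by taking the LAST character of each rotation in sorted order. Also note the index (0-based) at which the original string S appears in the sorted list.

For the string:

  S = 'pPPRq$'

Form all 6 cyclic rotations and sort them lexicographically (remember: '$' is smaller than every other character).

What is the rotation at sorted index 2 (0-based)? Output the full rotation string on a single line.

Answer: PRq$pP

Derivation:
All 6 rotations (rotation i = S[i:]+S[:i]):
  rot[0] = pPPRq$
  rot[1] = PPRq$p
  rot[2] = PRq$pP
  rot[3] = Rq$pPP
  rot[4] = q$pPPR
  rot[5] = $pPPRq
Sorted (with $ < everything):
  sorted[0] = $pPPRq
  sorted[1] = PPRq$p
  sorted[2] = PRq$pP
  sorted[3] = Rq$pPP
  sorted[4] = pPPRq$
  sorted[5] = q$pPPR
sorted[2] = PRq$pP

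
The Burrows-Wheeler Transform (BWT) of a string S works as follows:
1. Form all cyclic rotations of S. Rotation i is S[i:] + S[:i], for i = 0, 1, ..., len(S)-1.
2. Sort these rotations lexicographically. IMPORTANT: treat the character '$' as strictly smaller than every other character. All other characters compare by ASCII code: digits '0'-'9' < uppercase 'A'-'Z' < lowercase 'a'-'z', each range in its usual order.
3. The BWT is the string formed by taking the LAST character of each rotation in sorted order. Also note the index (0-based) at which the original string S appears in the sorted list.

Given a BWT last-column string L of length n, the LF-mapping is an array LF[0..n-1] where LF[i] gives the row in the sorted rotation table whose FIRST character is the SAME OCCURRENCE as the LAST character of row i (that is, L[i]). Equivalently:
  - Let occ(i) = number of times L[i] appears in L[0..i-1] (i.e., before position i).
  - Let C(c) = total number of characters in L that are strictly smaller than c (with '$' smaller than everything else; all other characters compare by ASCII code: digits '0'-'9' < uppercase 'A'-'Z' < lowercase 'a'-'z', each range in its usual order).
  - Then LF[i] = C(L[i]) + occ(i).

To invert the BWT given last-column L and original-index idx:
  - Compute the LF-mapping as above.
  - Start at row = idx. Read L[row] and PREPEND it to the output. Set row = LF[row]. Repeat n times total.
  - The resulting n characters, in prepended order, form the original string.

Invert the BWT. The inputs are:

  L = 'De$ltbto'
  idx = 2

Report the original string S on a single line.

Answer: bottleD$

Derivation:
LF mapping: 1 3 0 4 6 2 7 5
Walk LF starting at row 2, prepending L[row]:
  step 1: row=2, L[2]='$', prepend. Next row=LF[2]=0
  step 2: row=0, L[0]='D', prepend. Next row=LF[0]=1
  step 3: row=1, L[1]='e', prepend. Next row=LF[1]=3
  step 4: row=3, L[3]='l', prepend. Next row=LF[3]=4
  step 5: row=4, L[4]='t', prepend. Next row=LF[4]=6
  step 6: row=6, L[6]='t', prepend. Next row=LF[6]=7
  step 7: row=7, L[7]='o', prepend. Next row=LF[7]=5
  step 8: row=5, L[5]='b', prepend. Next row=LF[5]=2
Reversed output: bottleD$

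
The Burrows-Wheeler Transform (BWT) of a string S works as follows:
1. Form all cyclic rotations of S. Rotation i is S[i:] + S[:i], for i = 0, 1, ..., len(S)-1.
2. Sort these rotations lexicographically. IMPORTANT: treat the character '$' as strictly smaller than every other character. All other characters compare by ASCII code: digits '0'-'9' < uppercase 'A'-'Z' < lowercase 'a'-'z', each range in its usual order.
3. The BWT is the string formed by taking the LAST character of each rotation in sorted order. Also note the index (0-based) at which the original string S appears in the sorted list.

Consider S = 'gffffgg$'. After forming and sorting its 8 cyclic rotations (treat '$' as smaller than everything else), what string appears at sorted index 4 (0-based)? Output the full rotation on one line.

All 8 rotations (rotation i = S[i:]+S[:i]):
  rot[0] = gffffgg$
  rot[1] = ffffgg$g
  rot[2] = fffgg$gf
  rot[3] = ffgg$gff
  rot[4] = fgg$gfff
  rot[5] = gg$gffff
  rot[6] = g$gffffg
  rot[7] = $gffffgg
Sorted (with $ < everything):
  sorted[0] = $gffffgg
  sorted[1] = ffffgg$g
  sorted[2] = fffgg$gf
  sorted[3] = ffgg$gff
  sorted[4] = fgg$gfff
  sorted[5] = g$gffffg
  sorted[6] = gffffgg$
  sorted[7] = gg$gffff
sorted[4] = fgg$gfff

Answer: fgg$gfff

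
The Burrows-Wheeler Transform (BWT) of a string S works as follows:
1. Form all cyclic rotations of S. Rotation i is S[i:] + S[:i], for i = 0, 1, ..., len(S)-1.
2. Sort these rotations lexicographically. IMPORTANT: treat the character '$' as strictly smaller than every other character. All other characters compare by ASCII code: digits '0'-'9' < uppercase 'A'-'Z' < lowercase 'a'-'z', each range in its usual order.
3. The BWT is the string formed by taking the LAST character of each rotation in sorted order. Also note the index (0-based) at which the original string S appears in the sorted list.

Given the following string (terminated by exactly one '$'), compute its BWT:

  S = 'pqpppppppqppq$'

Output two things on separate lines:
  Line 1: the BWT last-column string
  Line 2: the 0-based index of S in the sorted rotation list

All 14 rotations (rotation i = S[i:]+S[:i]):
  rot[0] = pqpppppppqppq$
  rot[1] = qpppppppqppq$p
  rot[2] = pppppppqppq$pq
  rot[3] = ppppppqppq$pqp
  rot[4] = pppppqppq$pqpp
  rot[5] = ppppqppq$pqppp
  rot[6] = pppqppq$pqpppp
  rot[7] = ppqppq$pqppppp
  rot[8] = pqppq$pqpppppp
  rot[9] = qppq$pqppppppp
  rot[10] = ppq$pqpppppppq
  rot[11] = pq$pqpppppppqp
  rot[12] = q$pqpppppppqpp
  rot[13] = $pqpppppppqppq
Sorted (with $ < everything):
  sorted[0] = $pqpppppppqppq  (last char: 'q')
  sorted[1] = pppppppqppq$pq  (last char: 'q')
  sorted[2] = ppppppqppq$pqp  (last char: 'p')
  sorted[3] = pppppqppq$pqpp  (last char: 'p')
  sorted[4] = ppppqppq$pqppp  (last char: 'p')
  sorted[5] = pppqppq$pqpppp  (last char: 'p')
  sorted[6] = ppq$pqpppppppq  (last char: 'q')
  sorted[7] = ppqppq$pqppppp  (last char: 'p')
  sorted[8] = pq$pqpppppppqp  (last char: 'p')
  sorted[9] = pqpppppppqppq$  (last char: '$')
  sorted[10] = pqppq$pqpppppp  (last char: 'p')
  sorted[11] = q$pqpppppppqpp  (last char: 'p')
  sorted[12] = qpppppppqppq$p  (last char: 'p')
  sorted[13] = qppq$pqppppppp  (last char: 'p')
Last column: qqppppqpp$pppp
Original string S is at sorted index 9

Answer: qqppppqpp$pppp
9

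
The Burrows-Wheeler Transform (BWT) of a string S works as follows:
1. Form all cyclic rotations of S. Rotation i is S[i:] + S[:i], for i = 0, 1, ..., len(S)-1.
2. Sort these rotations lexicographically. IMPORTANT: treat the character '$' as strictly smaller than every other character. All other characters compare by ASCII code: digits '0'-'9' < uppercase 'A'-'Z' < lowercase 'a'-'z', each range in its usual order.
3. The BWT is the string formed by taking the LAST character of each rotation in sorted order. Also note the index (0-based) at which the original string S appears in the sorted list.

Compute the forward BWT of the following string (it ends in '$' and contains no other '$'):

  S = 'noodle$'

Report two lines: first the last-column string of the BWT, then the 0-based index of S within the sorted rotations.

All 7 rotations (rotation i = S[i:]+S[:i]):
  rot[0] = noodle$
  rot[1] = oodle$n
  rot[2] = odle$no
  rot[3] = dle$noo
  rot[4] = le$nood
  rot[5] = e$noodl
  rot[6] = $noodle
Sorted (with $ < everything):
  sorted[0] = $noodle  (last char: 'e')
  sorted[1] = dle$noo  (last char: 'o')
  sorted[2] = e$noodl  (last char: 'l')
  sorted[3] = le$nood  (last char: 'd')
  sorted[4] = noodle$  (last char: '$')
  sorted[5] = odle$no  (last char: 'o')
  sorted[6] = oodle$n  (last char: 'n')
Last column: eold$on
Original string S is at sorted index 4

Answer: eold$on
4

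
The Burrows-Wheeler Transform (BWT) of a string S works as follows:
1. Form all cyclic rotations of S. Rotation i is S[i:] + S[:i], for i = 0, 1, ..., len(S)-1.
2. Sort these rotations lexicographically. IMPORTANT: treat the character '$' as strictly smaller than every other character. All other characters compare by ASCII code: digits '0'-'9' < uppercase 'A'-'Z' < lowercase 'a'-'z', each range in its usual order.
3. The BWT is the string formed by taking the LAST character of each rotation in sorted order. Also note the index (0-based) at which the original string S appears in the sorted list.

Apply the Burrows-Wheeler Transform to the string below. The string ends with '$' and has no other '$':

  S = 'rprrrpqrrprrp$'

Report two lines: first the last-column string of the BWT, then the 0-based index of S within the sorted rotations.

Answer: prrrrprrr$prqp
9

Derivation:
All 14 rotations (rotation i = S[i:]+S[:i]):
  rot[0] = rprrrpqrrprrp$
  rot[1] = prrrpqrrprrp$r
  rot[2] = rrrpqrrprrp$rp
  rot[3] = rrpqrrprrp$rpr
  rot[4] = rpqrrprrp$rprr
  rot[5] = pqrrprrp$rprrr
  rot[6] = qrrprrp$rprrrp
  rot[7] = rrprrp$rprrrpq
  rot[8] = rprrp$rprrrpqr
  rot[9] = prrp$rprrrpqrr
  rot[10] = rrp$rprrrpqrrp
  rot[11] = rp$rprrrpqrrpr
  rot[12] = p$rprrrpqrrprr
  rot[13] = $rprrrpqrrprrp
Sorted (with $ < everything):
  sorted[0] = $rprrrpqrrprrp  (last char: 'p')
  sorted[1] = p$rprrrpqrrprr  (last char: 'r')
  sorted[2] = pqrrprrp$rprrr  (last char: 'r')
  sorted[3] = prrp$rprrrpqrr  (last char: 'r')
  sorted[4] = prrrpqrrprrp$r  (last char: 'r')
  sorted[5] = qrrprrp$rprrrp  (last char: 'p')
  sorted[6] = rp$rprrrpqrrpr  (last char: 'r')
  sorted[7] = rpqrrprrp$rprr  (last char: 'r')
  sorted[8] = rprrp$rprrrpqr  (last char: 'r')
  sorted[9] = rprrrpqrrprrp$  (last char: '$')
  sorted[10] = rrp$rprrrpqrrp  (last char: 'p')
  sorted[11] = rrpqrrprrp$rpr  (last char: 'r')
  sorted[12] = rrprrp$rprrrpq  (last char: 'q')
  sorted[13] = rrrpqrrprrp$rp  (last char: 'p')
Last column: prrrrprrr$prqp
Original string S is at sorted index 9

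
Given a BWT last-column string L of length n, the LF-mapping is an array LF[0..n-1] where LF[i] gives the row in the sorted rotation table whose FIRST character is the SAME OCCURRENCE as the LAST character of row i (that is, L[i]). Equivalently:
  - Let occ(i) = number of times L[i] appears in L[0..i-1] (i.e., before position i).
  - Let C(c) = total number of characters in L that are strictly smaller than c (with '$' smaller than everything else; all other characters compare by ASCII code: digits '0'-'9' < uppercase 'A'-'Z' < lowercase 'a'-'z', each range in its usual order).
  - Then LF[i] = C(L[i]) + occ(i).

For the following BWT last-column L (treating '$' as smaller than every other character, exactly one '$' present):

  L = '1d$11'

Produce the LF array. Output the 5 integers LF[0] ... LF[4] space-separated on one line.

Char counts: '$':1, '1':3, 'd':1
C (first-col start): C('$')=0, C('1')=1, C('d')=4
L[0]='1': occ=0, LF[0]=C('1')+0=1+0=1
L[1]='d': occ=0, LF[1]=C('d')+0=4+0=4
L[2]='$': occ=0, LF[2]=C('$')+0=0+0=0
L[3]='1': occ=1, LF[3]=C('1')+1=1+1=2
L[4]='1': occ=2, LF[4]=C('1')+2=1+2=3

Answer: 1 4 0 2 3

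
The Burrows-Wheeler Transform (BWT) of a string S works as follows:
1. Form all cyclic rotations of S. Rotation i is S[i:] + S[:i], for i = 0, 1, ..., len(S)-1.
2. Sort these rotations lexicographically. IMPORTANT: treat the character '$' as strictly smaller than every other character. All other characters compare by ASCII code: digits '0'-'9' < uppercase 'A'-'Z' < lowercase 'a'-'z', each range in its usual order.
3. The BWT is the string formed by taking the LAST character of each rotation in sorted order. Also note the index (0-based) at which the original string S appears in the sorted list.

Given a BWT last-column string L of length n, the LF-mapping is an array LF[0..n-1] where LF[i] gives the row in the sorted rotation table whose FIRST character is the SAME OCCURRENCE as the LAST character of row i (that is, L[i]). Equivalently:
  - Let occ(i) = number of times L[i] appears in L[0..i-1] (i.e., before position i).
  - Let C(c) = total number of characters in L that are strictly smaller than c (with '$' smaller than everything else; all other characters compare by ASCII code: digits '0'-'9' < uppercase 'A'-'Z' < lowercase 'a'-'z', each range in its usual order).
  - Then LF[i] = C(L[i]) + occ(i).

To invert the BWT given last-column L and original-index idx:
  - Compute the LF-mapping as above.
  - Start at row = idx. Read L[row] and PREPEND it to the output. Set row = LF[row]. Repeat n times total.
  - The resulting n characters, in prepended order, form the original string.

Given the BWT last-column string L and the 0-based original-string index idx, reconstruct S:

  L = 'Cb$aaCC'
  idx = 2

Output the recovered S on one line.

Answer: CaaCbC$

Derivation:
LF mapping: 1 6 0 4 5 2 3
Walk LF starting at row 2, prepending L[row]:
  step 1: row=2, L[2]='$', prepend. Next row=LF[2]=0
  step 2: row=0, L[0]='C', prepend. Next row=LF[0]=1
  step 3: row=1, L[1]='b', prepend. Next row=LF[1]=6
  step 4: row=6, L[6]='C', prepend. Next row=LF[6]=3
  step 5: row=3, L[3]='a', prepend. Next row=LF[3]=4
  step 6: row=4, L[4]='a', prepend. Next row=LF[4]=5
  step 7: row=5, L[5]='C', prepend. Next row=LF[5]=2
Reversed output: CaaCbC$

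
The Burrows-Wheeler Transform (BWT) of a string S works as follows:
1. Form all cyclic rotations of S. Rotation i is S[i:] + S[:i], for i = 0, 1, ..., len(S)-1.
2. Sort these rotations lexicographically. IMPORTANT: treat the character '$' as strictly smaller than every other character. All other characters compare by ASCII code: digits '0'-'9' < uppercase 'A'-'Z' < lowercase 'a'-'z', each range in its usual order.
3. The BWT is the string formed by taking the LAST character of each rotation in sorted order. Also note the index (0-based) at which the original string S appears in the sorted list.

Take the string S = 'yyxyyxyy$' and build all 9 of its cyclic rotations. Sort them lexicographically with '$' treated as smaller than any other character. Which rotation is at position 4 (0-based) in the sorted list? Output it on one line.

All 9 rotations (rotation i = S[i:]+S[:i]):
  rot[0] = yyxyyxyy$
  rot[1] = yxyyxyy$y
  rot[2] = xyyxyy$yy
  rot[3] = yyxyy$yyx
  rot[4] = yxyy$yyxy
  rot[5] = xyy$yyxyy
  rot[6] = yy$yyxyyx
  rot[7] = y$yyxyyxy
  rot[8] = $yyxyyxyy
Sorted (with $ < everything):
  sorted[0] = $yyxyyxyy
  sorted[1] = xyy$yyxyy
  sorted[2] = xyyxyy$yy
  sorted[3] = y$yyxyyxy
  sorted[4] = yxyy$yyxy
  sorted[5] = yxyyxyy$y
  sorted[6] = yy$yyxyyx
  sorted[7] = yyxyy$yyx
  sorted[8] = yyxyyxyy$
sorted[4] = yxyy$yyxy

Answer: yxyy$yyxy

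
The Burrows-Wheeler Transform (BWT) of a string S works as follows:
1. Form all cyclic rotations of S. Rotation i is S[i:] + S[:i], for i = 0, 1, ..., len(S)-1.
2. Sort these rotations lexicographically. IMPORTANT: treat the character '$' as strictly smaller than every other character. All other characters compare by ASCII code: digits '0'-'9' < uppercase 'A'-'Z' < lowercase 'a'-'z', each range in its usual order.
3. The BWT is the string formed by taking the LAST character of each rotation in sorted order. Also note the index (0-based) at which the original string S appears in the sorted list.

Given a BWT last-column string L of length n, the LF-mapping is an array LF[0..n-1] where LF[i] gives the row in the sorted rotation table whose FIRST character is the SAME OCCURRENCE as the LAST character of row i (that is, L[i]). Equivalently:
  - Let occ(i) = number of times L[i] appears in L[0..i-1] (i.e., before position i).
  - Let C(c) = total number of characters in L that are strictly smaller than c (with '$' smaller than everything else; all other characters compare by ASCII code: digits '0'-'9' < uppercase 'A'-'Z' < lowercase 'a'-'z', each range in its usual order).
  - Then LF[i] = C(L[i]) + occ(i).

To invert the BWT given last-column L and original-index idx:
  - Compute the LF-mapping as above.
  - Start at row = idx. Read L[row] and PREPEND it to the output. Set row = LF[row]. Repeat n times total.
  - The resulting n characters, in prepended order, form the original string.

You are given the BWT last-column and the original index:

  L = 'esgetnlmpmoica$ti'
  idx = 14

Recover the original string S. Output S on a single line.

LF mapping: 3 14 5 4 15 11 8 9 13 10 12 6 2 1 0 16 7
Walk LF starting at row 14, prepending L[row]:
  step 1: row=14, L[14]='$', prepend. Next row=LF[14]=0
  step 2: row=0, L[0]='e', prepend. Next row=LF[0]=3
  step 3: row=3, L[3]='e', prepend. Next row=LF[3]=4
  step 4: row=4, L[4]='t', prepend. Next row=LF[4]=15
  step 5: row=15, L[15]='t', prepend. Next row=LF[15]=16
  step 6: row=16, L[16]='i', prepend. Next row=LF[16]=7
  step 7: row=7, L[7]='m', prepend. Next row=LF[7]=9
  step 8: row=9, L[9]='m', prepend. Next row=LF[9]=10
  step 9: row=10, L[10]='o', prepend. Next row=LF[10]=12
  step 10: row=12, L[12]='c', prepend. Next row=LF[12]=2
  step 11: row=2, L[2]='g', prepend. Next row=LF[2]=5
  step 12: row=5, L[5]='n', prepend. Next row=LF[5]=11
  step 13: row=11, L[11]='i', prepend. Next row=LF[11]=6
  step 14: row=6, L[6]='l', prepend. Next row=LF[6]=8
  step 15: row=8, L[8]='p', prepend. Next row=LF[8]=13
  step 16: row=13, L[13]='a', prepend. Next row=LF[13]=1
  step 17: row=1, L[1]='s', prepend. Next row=LF[1]=14
Reversed output: saplingcommittee$

Answer: saplingcommittee$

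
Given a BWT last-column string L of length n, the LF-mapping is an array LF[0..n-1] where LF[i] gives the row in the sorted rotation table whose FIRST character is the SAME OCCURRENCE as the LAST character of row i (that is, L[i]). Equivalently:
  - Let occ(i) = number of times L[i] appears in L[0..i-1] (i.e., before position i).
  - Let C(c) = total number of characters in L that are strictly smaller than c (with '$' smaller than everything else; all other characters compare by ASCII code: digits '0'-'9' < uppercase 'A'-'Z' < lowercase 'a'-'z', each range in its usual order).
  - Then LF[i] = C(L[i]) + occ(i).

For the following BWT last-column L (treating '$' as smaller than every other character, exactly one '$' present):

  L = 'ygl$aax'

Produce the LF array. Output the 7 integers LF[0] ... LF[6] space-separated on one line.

Answer: 6 3 4 0 1 2 5

Derivation:
Char counts: '$':1, 'a':2, 'g':1, 'l':1, 'x':1, 'y':1
C (first-col start): C('$')=0, C('a')=1, C('g')=3, C('l')=4, C('x')=5, C('y')=6
L[0]='y': occ=0, LF[0]=C('y')+0=6+0=6
L[1]='g': occ=0, LF[1]=C('g')+0=3+0=3
L[2]='l': occ=0, LF[2]=C('l')+0=4+0=4
L[3]='$': occ=0, LF[3]=C('$')+0=0+0=0
L[4]='a': occ=0, LF[4]=C('a')+0=1+0=1
L[5]='a': occ=1, LF[5]=C('a')+1=1+1=2
L[6]='x': occ=0, LF[6]=C('x')+0=5+0=5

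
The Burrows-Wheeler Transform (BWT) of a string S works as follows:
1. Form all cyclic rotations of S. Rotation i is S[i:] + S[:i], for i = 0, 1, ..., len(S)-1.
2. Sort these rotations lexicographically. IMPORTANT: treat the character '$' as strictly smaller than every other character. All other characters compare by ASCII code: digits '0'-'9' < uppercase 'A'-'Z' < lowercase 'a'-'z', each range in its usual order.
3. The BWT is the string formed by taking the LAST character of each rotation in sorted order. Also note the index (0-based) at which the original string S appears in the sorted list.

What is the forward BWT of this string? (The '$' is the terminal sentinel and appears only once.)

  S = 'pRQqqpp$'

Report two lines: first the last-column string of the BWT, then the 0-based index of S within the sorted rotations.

Answer: pRpp$qqQ
4

Derivation:
All 8 rotations (rotation i = S[i:]+S[:i]):
  rot[0] = pRQqqpp$
  rot[1] = RQqqpp$p
  rot[2] = Qqqpp$pR
  rot[3] = qqpp$pRQ
  rot[4] = qpp$pRQq
  rot[5] = pp$pRQqq
  rot[6] = p$pRQqqp
  rot[7] = $pRQqqpp
Sorted (with $ < everything):
  sorted[0] = $pRQqqpp  (last char: 'p')
  sorted[1] = Qqqpp$pR  (last char: 'R')
  sorted[2] = RQqqpp$p  (last char: 'p')
  sorted[3] = p$pRQqqp  (last char: 'p')
  sorted[4] = pRQqqpp$  (last char: '$')
  sorted[5] = pp$pRQqq  (last char: 'q')
  sorted[6] = qpp$pRQq  (last char: 'q')
  sorted[7] = qqpp$pRQ  (last char: 'Q')
Last column: pRpp$qqQ
Original string S is at sorted index 4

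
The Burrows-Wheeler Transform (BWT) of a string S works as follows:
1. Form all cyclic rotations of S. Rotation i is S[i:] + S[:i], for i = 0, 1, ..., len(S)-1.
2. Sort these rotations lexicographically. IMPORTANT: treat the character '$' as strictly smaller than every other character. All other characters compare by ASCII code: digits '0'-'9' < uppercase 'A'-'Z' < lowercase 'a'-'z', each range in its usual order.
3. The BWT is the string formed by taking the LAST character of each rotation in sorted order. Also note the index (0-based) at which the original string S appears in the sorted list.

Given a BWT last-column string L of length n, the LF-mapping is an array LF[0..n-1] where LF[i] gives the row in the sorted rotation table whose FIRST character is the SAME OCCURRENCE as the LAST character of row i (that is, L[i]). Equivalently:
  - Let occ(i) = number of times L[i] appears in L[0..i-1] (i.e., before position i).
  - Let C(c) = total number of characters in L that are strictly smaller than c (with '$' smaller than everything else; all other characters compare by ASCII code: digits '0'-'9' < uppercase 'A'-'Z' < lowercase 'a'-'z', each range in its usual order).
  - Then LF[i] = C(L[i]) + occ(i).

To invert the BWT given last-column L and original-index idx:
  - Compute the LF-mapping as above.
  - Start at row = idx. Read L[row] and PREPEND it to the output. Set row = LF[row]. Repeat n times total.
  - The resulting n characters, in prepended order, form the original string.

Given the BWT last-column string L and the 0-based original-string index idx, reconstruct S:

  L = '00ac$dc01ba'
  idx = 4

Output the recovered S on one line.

Answer: 1c0bcada00$

Derivation:
LF mapping: 1 2 5 8 0 10 9 3 4 7 6
Walk LF starting at row 4, prepending L[row]:
  step 1: row=4, L[4]='$', prepend. Next row=LF[4]=0
  step 2: row=0, L[0]='0', prepend. Next row=LF[0]=1
  step 3: row=1, L[1]='0', prepend. Next row=LF[1]=2
  step 4: row=2, L[2]='a', prepend. Next row=LF[2]=5
  step 5: row=5, L[5]='d', prepend. Next row=LF[5]=10
  step 6: row=10, L[10]='a', prepend. Next row=LF[10]=6
  step 7: row=6, L[6]='c', prepend. Next row=LF[6]=9
  step 8: row=9, L[9]='b', prepend. Next row=LF[9]=7
  step 9: row=7, L[7]='0', prepend. Next row=LF[7]=3
  step 10: row=3, L[3]='c', prepend. Next row=LF[3]=8
  step 11: row=8, L[8]='1', prepend. Next row=LF[8]=4
Reversed output: 1c0bcada00$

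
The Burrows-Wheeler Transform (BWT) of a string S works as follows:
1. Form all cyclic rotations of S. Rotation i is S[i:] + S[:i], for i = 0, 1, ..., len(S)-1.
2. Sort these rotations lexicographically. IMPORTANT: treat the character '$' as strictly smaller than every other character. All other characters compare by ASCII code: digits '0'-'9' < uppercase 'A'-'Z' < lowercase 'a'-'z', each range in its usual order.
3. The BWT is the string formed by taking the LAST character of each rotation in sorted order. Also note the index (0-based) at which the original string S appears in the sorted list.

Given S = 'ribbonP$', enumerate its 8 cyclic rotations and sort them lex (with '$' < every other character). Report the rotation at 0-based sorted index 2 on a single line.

All 8 rotations (rotation i = S[i:]+S[:i]):
  rot[0] = ribbonP$
  rot[1] = ibbonP$r
  rot[2] = bbonP$ri
  rot[3] = bonP$rib
  rot[4] = onP$ribb
  rot[5] = nP$ribbo
  rot[6] = P$ribbon
  rot[7] = $ribbonP
Sorted (with $ < everything):
  sorted[0] = $ribbonP
  sorted[1] = P$ribbon
  sorted[2] = bbonP$ri
  sorted[3] = bonP$rib
  sorted[4] = ibbonP$r
  sorted[5] = nP$ribbo
  sorted[6] = onP$ribb
  sorted[7] = ribbonP$
sorted[2] = bbonP$ri

Answer: bbonP$ri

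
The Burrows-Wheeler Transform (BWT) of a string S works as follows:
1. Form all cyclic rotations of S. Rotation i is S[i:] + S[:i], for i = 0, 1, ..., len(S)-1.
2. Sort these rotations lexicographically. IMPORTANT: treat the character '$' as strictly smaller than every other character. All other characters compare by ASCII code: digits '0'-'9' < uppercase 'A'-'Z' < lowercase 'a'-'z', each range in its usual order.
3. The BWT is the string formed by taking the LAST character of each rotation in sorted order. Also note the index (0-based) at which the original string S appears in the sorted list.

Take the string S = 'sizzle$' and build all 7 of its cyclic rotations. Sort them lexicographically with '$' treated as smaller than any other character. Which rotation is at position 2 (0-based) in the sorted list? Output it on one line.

All 7 rotations (rotation i = S[i:]+S[:i]):
  rot[0] = sizzle$
  rot[1] = izzle$s
  rot[2] = zzle$si
  rot[3] = zle$siz
  rot[4] = le$sizz
  rot[5] = e$sizzl
  rot[6] = $sizzle
Sorted (with $ < everything):
  sorted[0] = $sizzle
  sorted[1] = e$sizzl
  sorted[2] = izzle$s
  sorted[3] = le$sizz
  sorted[4] = sizzle$
  sorted[5] = zle$siz
  sorted[6] = zzle$si
sorted[2] = izzle$s

Answer: izzle$s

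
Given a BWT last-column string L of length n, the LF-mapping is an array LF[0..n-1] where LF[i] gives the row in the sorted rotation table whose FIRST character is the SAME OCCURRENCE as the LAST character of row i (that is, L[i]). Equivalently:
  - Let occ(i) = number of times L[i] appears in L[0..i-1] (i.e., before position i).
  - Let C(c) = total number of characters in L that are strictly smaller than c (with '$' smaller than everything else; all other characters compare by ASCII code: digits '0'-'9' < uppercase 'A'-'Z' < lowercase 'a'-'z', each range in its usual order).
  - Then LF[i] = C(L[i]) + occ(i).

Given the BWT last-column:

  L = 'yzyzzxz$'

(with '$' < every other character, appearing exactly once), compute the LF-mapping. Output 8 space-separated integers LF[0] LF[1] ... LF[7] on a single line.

Answer: 2 4 3 5 6 1 7 0

Derivation:
Char counts: '$':1, 'x':1, 'y':2, 'z':4
C (first-col start): C('$')=0, C('x')=1, C('y')=2, C('z')=4
L[0]='y': occ=0, LF[0]=C('y')+0=2+0=2
L[1]='z': occ=0, LF[1]=C('z')+0=4+0=4
L[2]='y': occ=1, LF[2]=C('y')+1=2+1=3
L[3]='z': occ=1, LF[3]=C('z')+1=4+1=5
L[4]='z': occ=2, LF[4]=C('z')+2=4+2=6
L[5]='x': occ=0, LF[5]=C('x')+0=1+0=1
L[6]='z': occ=3, LF[6]=C('z')+3=4+3=7
L[7]='$': occ=0, LF[7]=C('$')+0=0+0=0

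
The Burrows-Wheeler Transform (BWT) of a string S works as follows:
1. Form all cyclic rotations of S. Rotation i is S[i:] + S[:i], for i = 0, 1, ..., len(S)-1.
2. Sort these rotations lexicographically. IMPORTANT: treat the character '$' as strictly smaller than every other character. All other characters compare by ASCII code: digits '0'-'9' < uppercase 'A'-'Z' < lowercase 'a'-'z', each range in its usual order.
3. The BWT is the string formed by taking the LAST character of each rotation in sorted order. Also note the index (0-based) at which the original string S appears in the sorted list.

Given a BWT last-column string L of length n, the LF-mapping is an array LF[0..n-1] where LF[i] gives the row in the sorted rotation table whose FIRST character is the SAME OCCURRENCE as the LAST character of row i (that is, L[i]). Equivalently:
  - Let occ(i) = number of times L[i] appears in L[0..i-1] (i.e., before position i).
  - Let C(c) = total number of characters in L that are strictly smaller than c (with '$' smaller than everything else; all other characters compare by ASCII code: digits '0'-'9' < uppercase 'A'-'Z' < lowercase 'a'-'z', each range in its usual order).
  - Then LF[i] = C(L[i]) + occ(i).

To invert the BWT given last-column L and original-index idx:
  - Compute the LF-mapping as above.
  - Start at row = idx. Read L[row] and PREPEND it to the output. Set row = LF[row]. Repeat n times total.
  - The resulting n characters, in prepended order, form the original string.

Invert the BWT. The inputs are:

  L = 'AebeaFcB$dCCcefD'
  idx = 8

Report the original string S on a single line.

LF mapping: 1 12 8 13 7 6 9 2 0 11 3 4 10 14 15 5
Walk LF starting at row 8, prepending L[row]:
  step 1: row=8, L[8]='$', prepend. Next row=LF[8]=0
  step 2: row=0, L[0]='A', prepend. Next row=LF[0]=1
  step 3: row=1, L[1]='e', prepend. Next row=LF[1]=12
  step 4: row=12, L[12]='c', prepend. Next row=LF[12]=10
  step 5: row=10, L[10]='C', prepend. Next row=LF[10]=3
  step 6: row=3, L[3]='e', prepend. Next row=LF[3]=13
  step 7: row=13, L[13]='e', prepend. Next row=LF[13]=14
  step 8: row=14, L[14]='f', prepend. Next row=LF[14]=15
  step 9: row=15, L[15]='D', prepend. Next row=LF[15]=5
  step 10: row=5, L[5]='F', prepend. Next row=LF[5]=6
  step 11: row=6, L[6]='c', prepend. Next row=LF[6]=9
  step 12: row=9, L[9]='d', prepend. Next row=LF[9]=11
  step 13: row=11, L[11]='C', prepend. Next row=LF[11]=4
  step 14: row=4, L[4]='a', prepend. Next row=LF[4]=7
  step 15: row=7, L[7]='B', prepend. Next row=LF[7]=2
  step 16: row=2, L[2]='b', prepend. Next row=LF[2]=8
Reversed output: bBaCdcFDfeeCceA$

Answer: bBaCdcFDfeeCceA$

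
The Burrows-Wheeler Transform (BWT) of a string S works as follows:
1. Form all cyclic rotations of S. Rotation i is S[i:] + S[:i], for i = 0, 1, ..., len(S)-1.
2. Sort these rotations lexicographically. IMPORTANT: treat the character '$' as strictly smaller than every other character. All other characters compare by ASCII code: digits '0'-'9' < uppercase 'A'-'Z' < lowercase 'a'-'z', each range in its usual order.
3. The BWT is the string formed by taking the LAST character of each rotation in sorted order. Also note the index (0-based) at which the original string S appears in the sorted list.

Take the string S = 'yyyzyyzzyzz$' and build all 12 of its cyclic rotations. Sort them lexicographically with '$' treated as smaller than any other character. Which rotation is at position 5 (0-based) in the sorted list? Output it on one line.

Answer: yzz$yyyzyyzz

Derivation:
All 12 rotations (rotation i = S[i:]+S[:i]):
  rot[0] = yyyzyyzzyzz$
  rot[1] = yyzyyzzyzz$y
  rot[2] = yzyyzzyzz$yy
  rot[3] = zyyzzyzz$yyy
  rot[4] = yyzzyzz$yyyz
  rot[5] = yzzyzz$yyyzy
  rot[6] = zzyzz$yyyzyy
  rot[7] = zyzz$yyyzyyz
  rot[8] = yzz$yyyzyyzz
  rot[9] = zz$yyyzyyzzy
  rot[10] = z$yyyzyyzzyz
  rot[11] = $yyyzyyzzyzz
Sorted (with $ < everything):
  sorted[0] = $yyyzyyzzyzz
  sorted[1] = yyyzyyzzyzz$
  sorted[2] = yyzyyzzyzz$y
  sorted[3] = yyzzyzz$yyyz
  sorted[4] = yzyyzzyzz$yy
  sorted[5] = yzz$yyyzyyzz
  sorted[6] = yzzyzz$yyyzy
  sorted[7] = z$yyyzyyzzyz
  sorted[8] = zyyzzyzz$yyy
  sorted[9] = zyzz$yyyzyyz
  sorted[10] = zz$yyyzyyzzy
  sorted[11] = zzyzz$yyyzyy
sorted[5] = yzz$yyyzyyzz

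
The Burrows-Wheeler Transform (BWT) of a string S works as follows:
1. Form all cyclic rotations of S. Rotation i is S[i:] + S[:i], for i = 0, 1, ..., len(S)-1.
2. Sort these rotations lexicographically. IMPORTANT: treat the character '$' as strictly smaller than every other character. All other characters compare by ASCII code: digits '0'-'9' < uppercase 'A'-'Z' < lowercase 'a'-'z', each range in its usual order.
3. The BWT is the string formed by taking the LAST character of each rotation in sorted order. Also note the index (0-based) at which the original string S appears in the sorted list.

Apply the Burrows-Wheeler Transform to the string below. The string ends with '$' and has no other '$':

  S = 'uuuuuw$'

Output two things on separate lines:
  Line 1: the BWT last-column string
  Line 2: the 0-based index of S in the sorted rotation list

Answer: w$uuuuu
1

Derivation:
All 7 rotations (rotation i = S[i:]+S[:i]):
  rot[0] = uuuuuw$
  rot[1] = uuuuw$u
  rot[2] = uuuw$uu
  rot[3] = uuw$uuu
  rot[4] = uw$uuuu
  rot[5] = w$uuuuu
  rot[6] = $uuuuuw
Sorted (with $ < everything):
  sorted[0] = $uuuuuw  (last char: 'w')
  sorted[1] = uuuuuw$  (last char: '$')
  sorted[2] = uuuuw$u  (last char: 'u')
  sorted[3] = uuuw$uu  (last char: 'u')
  sorted[4] = uuw$uuu  (last char: 'u')
  sorted[5] = uw$uuuu  (last char: 'u')
  sorted[6] = w$uuuuu  (last char: 'u')
Last column: w$uuuuu
Original string S is at sorted index 1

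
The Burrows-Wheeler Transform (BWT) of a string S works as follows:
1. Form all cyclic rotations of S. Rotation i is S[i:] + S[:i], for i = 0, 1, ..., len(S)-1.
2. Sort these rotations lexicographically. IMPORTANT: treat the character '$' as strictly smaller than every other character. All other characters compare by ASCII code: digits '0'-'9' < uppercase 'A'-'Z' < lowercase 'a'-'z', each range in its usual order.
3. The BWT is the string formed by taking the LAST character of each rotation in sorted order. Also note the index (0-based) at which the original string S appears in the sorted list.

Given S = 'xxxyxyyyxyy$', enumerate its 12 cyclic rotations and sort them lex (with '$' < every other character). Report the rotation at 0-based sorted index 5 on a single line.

All 12 rotations (rotation i = S[i:]+S[:i]):
  rot[0] = xxxyxyyyxyy$
  rot[1] = xxyxyyyxyy$x
  rot[2] = xyxyyyxyy$xx
  rot[3] = yxyyyxyy$xxx
  rot[4] = xyyyxyy$xxxy
  rot[5] = yyyxyy$xxxyx
  rot[6] = yyxyy$xxxyxy
  rot[7] = yxyy$xxxyxyy
  rot[8] = xyy$xxxyxyyy
  rot[9] = yy$xxxyxyyyx
  rot[10] = y$xxxyxyyyxy
  rot[11] = $xxxyxyyyxyy
Sorted (with $ < everything):
  sorted[0] = $xxxyxyyyxyy
  sorted[1] = xxxyxyyyxyy$
  sorted[2] = xxyxyyyxyy$x
  sorted[3] = xyxyyyxyy$xx
  sorted[4] = xyy$xxxyxyyy
  sorted[5] = xyyyxyy$xxxy
  sorted[6] = y$xxxyxyyyxy
  sorted[7] = yxyy$xxxyxyy
  sorted[8] = yxyyyxyy$xxx
  sorted[9] = yy$xxxyxyyyx
  sorted[10] = yyxyy$xxxyxy
  sorted[11] = yyyxyy$xxxyx
sorted[5] = xyyyxyy$xxxy

Answer: xyyyxyy$xxxy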